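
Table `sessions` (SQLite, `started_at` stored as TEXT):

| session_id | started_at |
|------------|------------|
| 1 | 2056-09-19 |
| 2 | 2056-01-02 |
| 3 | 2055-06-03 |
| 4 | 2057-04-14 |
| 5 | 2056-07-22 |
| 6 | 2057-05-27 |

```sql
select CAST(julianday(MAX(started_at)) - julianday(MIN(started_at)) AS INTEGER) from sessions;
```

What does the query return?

724

MIN = 2055-06-03, MAX = 2057-05-27.
27 days remain in June 2055 after the 3rd (30 − 3).
Full months from July 2055 through April 2057 contribute their day counts.
Then 27 days into May 2057.
Total: 27 + 31 + 31 + 30 + 31 + 30 + 31 + 31 + 29 + 31 + 30 + 31 + 30 + 31 + 31 + 30 + 31 + 30 + 31 + 31 + 28 + 31 + 30 + 27 = 724.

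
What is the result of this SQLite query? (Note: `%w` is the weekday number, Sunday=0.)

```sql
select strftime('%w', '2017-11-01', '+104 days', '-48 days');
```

3

First apply '+104 days', '-48 days': 2017-11-01 → 2017-12-27.
2017-12-27 is a Wednesday; with Sunday=0 that is 3.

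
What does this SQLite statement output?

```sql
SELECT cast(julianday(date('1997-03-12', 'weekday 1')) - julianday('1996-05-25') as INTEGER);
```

`weekday 1` advances to the next Monday; 1997-03-12 is a Wednesday, so it moves forward to 1997-03-17.
6 days remain in May 1996 after the 25th (31 − 25).
Full months from June 1996 through February 1997 contribute their day counts.
Then 17 days into March 1997.
Total: 6 + 30 + 31 + 31 + 30 + 31 + 30 + 31 + 31 + 28 + 17 = 296.

296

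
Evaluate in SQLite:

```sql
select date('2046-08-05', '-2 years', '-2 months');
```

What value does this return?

2044-06-05

Adding -2 years to 2046-08-05 gives 2044-08-05.
Adding -2 months to 2044-08-05 gives 2044-06-05.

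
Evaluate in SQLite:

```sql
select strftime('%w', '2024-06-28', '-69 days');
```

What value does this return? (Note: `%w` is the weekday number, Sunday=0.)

First apply '-69 days': 2024-06-28 → 2024-04-20.
2024-04-20 is a Saturday; with Sunday=0 that is 6.

6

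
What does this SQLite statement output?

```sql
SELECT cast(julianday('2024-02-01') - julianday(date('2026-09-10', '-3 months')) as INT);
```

Adding -3 months to 2026-09-10 gives 2026-06-10.
28 days remain in February 2024 after the 1st (29 − 1).
Full months from March 2024 through May 2026 contribute their day counts.
Then 10 days into June 2026.
Total: 28 + 31 + 30 + 31 + 30 + 31 + 31 + 30 + 31 + 30 + 31 + 31 + 28 + 31 + 30 + 31 + 30 + 31 + 31 + 30 + 31 + 30 + 31 + 31 + 28 + 31 + 30 + 31 + 10 = 860.
The subtraction is earlier − later, so the result is −860 → -860.

-860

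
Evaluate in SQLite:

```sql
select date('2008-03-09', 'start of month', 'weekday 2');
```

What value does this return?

2008-03-04

`start of month` rewinds 2008-03-09 to 2008-03-01.
`weekday 2` advances to the next Tuesday; 2008-03-01 is a Saturday, so it moves forward to 2008-03-04.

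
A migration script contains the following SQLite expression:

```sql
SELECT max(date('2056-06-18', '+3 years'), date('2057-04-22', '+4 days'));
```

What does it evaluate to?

2059-06-18

date('2056-06-18', '+3 years') → 2059-06-18.
date('2057-04-22', '+4 days') → 2057-04-26.
Later of the two is 2059-06-18.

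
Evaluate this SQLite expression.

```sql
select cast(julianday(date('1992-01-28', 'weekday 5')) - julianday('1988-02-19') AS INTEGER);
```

`weekday 5` advances to the next Friday; 1992-01-28 is a Tuesday, so it moves forward to 1992-01-31.
10 days remain in February 1988 after the 19th (29 − 19).
Full months from March 1988 through December 1991 contribute their day counts.
Then 31 days into January 1992.
Total: 10 + 31 + 30 + 31 + 30 + 31 + 31 + 30 + 31 + 30 + 31 + 31 + 28 + 31 + 30 + 31 + 30 + 31 + 31 + 30 + 31 + 30 + 31 + 31 + 28 + 31 + 30 + 31 + 30 + 31 + 31 + 30 + 31 + 30 + 31 + 31 + 28 + 31 + 30 + 31 + 30 + 31 + 31 + 30 + 31 + 30 + 31 + 31 = 1442.

1442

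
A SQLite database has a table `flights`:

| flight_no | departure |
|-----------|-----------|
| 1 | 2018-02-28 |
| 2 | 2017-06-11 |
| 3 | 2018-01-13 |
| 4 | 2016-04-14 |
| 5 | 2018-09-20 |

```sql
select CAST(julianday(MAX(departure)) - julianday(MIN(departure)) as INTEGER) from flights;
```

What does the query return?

MIN = 2016-04-14, MAX = 2018-09-20.
16 days remain in April 2016 after the 14th (30 − 14).
Full months from May 2016 through August 2018 contribute their day counts.
Then 20 days into September 2018.
Total: 16 + 31 + 30 + 31 + 31 + 30 + 31 + 30 + 31 + 31 + 28 + 31 + 30 + 31 + 30 + 31 + 31 + 30 + 31 + 30 + 31 + 31 + 28 + 31 + 30 + 31 + 30 + 31 + 31 + 20 = 889.

889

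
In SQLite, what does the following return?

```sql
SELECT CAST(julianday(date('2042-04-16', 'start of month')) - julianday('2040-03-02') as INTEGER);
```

760

`start of month` rewinds 2042-04-16 to 2042-04-01.
29 days remain in March 2040 after the 2nd (31 − 2).
Full months from April 2040 through March 2042 contribute their day counts.
Then 1 day into April 2042.
Total: 29 + 30 + 31 + 30 + 31 + 31 + 30 + 31 + 30 + 31 + 31 + 28 + 31 + 30 + 31 + 30 + 31 + 31 + 30 + 31 + 30 + 31 + 31 + 28 + 31 + 1 = 760.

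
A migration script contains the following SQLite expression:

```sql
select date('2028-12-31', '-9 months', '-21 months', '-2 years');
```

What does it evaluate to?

2024-07-01

Adding -9 months to 2028-12-31 gives 2028-03-31.
Adding -21 months to 2028-03-31 targets 2026-06-31. June 2026 has only 30 days, so SQLite normalizes the 1-day overflow forward to 2026-07-01.
Adding -2 years to 2026-07-01 gives 2024-07-01.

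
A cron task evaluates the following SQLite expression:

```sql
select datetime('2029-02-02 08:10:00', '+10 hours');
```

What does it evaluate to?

+10 hours from 2029-02-02 08:10:00 is 2029-02-02 18:10:00.

2029-02-02 18:10:00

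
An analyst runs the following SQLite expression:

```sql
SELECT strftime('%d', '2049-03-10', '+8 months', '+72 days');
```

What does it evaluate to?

First apply '+8 months', '+72 days': 2049-03-10 → 2050-01-21.
`%d` extracts the 2-digit day of month: 21.

21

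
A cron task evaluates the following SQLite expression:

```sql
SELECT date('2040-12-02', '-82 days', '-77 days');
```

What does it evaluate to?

Applying '-82 days' to 2040-12-02: counting 82 days back gives 2040-09-11.
Applying '-77 days' to 2040-09-11: counting 77 days back gives 2040-06-26.

2040-06-26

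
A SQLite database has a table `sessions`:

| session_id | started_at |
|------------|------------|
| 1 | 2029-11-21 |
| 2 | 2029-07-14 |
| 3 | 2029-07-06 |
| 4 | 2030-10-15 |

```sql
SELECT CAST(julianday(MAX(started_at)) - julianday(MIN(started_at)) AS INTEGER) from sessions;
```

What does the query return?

466

MIN = 2029-07-06, MAX = 2030-10-15.
25 days remain in July 2029 after the 6th (31 − 6).
Full months from August 2029 through September 2030 contribute their day counts.
Then 15 days into October 2030.
Total: 25 + 31 + 30 + 31 + 30 + 31 + 31 + 28 + 31 + 30 + 31 + 30 + 31 + 31 + 30 + 15 = 466.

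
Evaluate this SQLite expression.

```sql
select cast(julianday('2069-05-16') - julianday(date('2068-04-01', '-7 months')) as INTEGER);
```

623

Adding -7 months to 2068-04-01 gives 2067-09-01.
29 days remain in September 2067 after the 1st (30 − 1).
Full months from October 2067 through April 2069 contribute their day counts.
Then 16 days into May 2069.
Total: 29 + 31 + 30 + 31 + 31 + 29 + 31 + 30 + 31 + 30 + 31 + 31 + 30 + 31 + 30 + 31 + 31 + 28 + 31 + 30 + 16 = 623.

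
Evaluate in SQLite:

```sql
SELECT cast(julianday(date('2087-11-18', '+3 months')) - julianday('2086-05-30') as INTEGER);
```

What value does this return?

Adding +3 months to 2087-11-18 gives 2088-02-18.
1 day remains in May 2086 after the 30th (31 − 30).
Full months from June 2086 through January 2088 contribute their day counts.
Then 18 days into February 2088.
Total: 1 + 30 + 31 + 31 + 30 + 31 + 30 + 31 + 31 + 28 + 31 + 30 + 31 + 30 + 31 + 31 + 30 + 31 + 30 + 31 + 31 + 18 = 629.

629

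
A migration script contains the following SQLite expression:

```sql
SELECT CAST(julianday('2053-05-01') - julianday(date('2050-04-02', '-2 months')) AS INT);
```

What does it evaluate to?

Adding -2 months to 2050-04-02 gives 2050-02-02.
26 days remain in February 2050 after the 2nd (28 − 2).
Full months from March 2050 through April 2053 contribute their day counts.
Then 1 day into May 2053.
Total: 26 + 31 + 30 + 31 + 30 + 31 + 31 + 30 + 31 + 30 + 31 + 31 + 28 + 31 + 30 + 31 + 30 + 31 + 31 + 30 + 31 + 30 + 31 + 31 + 29 + 31 + 30 + 31 + 30 + 31 + 31 + 30 + 31 + 30 + 31 + 31 + 28 + 31 + 30 + 1 = 1184.

1184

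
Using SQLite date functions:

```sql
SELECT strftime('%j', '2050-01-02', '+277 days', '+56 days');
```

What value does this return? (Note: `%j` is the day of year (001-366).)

335

First apply '+277 days', '+56 days': 2050-01-02 → 2050-12-01.
Day-of-year for 2050-12-01: days since 2050-01-01 inclusive = 335, zero-padded to 335.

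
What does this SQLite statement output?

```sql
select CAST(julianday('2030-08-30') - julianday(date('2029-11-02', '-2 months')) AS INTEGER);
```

Adding -2 months to 2029-11-02 gives 2029-09-02.
28 days remain in September 2029 after the 2nd (30 − 2).
Full months from October 2029 through July 2030 contribute their day counts.
Then 30 days into August 2030.
Total: 28 + 31 + 30 + 31 + 31 + 28 + 31 + 30 + 31 + 30 + 31 + 30 = 362.

362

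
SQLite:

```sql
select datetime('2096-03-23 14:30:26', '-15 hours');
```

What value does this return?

2096-03-22 23:30:26

-15 hours from 2096-03-23 14:30:26 is 2096-03-22 23:30:26 (crosses midnight).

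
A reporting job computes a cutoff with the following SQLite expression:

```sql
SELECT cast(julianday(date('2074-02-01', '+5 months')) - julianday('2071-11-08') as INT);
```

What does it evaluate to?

Adding +5 months to 2074-02-01 gives 2074-07-01.
22 days remain in November 2071 after the 8th (30 − 8).
Full months from December 2071 through June 2074 contribute their day counts.
Then 1 day into July 2074.
Total: 22 + 31 + 31 + 29 + 31 + 30 + 31 + 30 + 31 + 31 + 30 + 31 + 30 + 31 + 31 + 28 + 31 + 30 + 31 + 30 + 31 + 31 + 30 + 31 + 30 + 31 + 31 + 28 + 31 + 30 + 31 + 30 + 1 = 966.

966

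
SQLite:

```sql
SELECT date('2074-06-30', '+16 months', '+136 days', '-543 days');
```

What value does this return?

2074-09-18

Adding +16 months to 2074-06-30 gives 2075-10-30.
Applying '+136 days' to 2075-10-30: counting 136 days forward gives 2076-03-14.
Applying '-543 days' to 2076-03-14: counting 543 days back gives 2074-09-18.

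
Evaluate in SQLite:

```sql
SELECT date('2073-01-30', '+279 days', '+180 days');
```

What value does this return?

2074-05-04

Applying '+279 days' to 2073-01-30: counting 279 days forward gives 2073-11-05.
Applying '+180 days' to 2073-11-05: counting 180 days forward gives 2074-05-04.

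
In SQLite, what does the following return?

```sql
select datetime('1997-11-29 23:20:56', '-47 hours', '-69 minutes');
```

1997-11-27 23:11:56

-47 hours from 1997-11-29 23:20:56 is 1997-11-28 00:20:56 (crosses midnight).
69 minutes = 1h 9m; -69 minutes from 1997-11-28 00:20:56 is 1997-11-27 23:11:56 (crosses midnight).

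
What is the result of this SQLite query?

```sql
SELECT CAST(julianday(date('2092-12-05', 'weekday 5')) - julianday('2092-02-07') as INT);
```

302

`weekday 5` advances to the next Friday; 2092-12-05 is already a Friday, so it stays at 2092-12-05.
22 days remain in February 2092 after the 7th (29 − 7).
Full months from March 2092 through November 2092 contribute their day counts.
Then 5 days into December 2092.
Total: 22 + 31 + 30 + 31 + 30 + 31 + 31 + 30 + 31 + 30 + 5 = 302.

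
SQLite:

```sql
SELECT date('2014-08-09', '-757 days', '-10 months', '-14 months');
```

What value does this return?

Applying '-757 days' to 2014-08-09: counting 757 days back gives 2012-07-13.
Adding -10 months to 2012-07-13 gives 2011-09-13.
Adding -14 months to 2011-09-13 gives 2010-07-13.

2010-07-13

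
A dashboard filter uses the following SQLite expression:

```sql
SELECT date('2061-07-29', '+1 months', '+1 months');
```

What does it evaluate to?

Adding +1 month to 2061-07-29 gives 2061-08-29.
Adding +1 month to 2061-08-29 gives 2061-09-29.

2061-09-29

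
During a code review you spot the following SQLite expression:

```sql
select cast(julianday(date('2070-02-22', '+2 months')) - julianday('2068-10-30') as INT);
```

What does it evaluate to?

539

Adding +2 months to 2070-02-22 gives 2070-04-22.
1 day remains in October 2068 after the 30th (31 − 30).
Full months from November 2068 through March 2070 contribute their day counts.
Then 22 days into April 2070.
Total: 1 + 30 + 31 + 31 + 28 + 31 + 30 + 31 + 30 + 31 + 31 + 30 + 31 + 30 + 31 + 31 + 28 + 31 + 22 = 539.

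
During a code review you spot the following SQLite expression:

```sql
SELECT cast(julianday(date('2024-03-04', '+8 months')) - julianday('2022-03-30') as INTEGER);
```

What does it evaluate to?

950

Adding +8 months to 2024-03-04 gives 2024-11-04.
1 day remains in March 2022 after the 30th (31 − 30).
Full months from April 2022 through October 2024 contribute their day counts.
Then 4 days into November 2024.
Total: 1 + 30 + 31 + 30 + 31 + 31 + 30 + 31 + 30 + 31 + 31 + 28 + 31 + 30 + 31 + 30 + 31 + 31 + 30 + 31 + 30 + 31 + 31 + 29 + 31 + 30 + 31 + 30 + 31 + 31 + 30 + 31 + 4 = 950.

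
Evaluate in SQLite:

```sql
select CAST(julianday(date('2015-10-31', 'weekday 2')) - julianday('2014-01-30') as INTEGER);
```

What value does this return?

642

`weekday 2` advances to the next Tuesday; 2015-10-31 is a Saturday, so it moves forward to 2015-11-03.
1 day remains in January 2014 after the 30th (31 − 30).
Full months from February 2014 through October 2015 contribute their day counts.
Then 3 days into November 2015.
Total: 1 + 28 + 31 + 30 + 31 + 30 + 31 + 31 + 30 + 31 + 30 + 31 + 31 + 28 + 31 + 30 + 31 + 30 + 31 + 31 + 30 + 31 + 3 = 642.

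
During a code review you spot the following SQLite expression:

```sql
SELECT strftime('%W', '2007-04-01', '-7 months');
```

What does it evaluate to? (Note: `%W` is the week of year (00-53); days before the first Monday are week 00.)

First apply '-7 months': 2007-04-01 → 2006-09-01.
2006-09-01 is a Friday. SQLite's %W counts Mondays since the year started; the result is 35.

35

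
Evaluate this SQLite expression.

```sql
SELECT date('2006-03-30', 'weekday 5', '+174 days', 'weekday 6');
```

`weekday 5` advances to the next Friday; 2006-03-30 is a Thursday, so it moves forward to 2006-03-31.
Applying '+174 days' to 2006-03-31: counting 174 days forward gives 2006-09-21.
`weekday 6` advances to the next Saturday; 2006-09-21 is a Thursday, so it moves forward to 2006-09-23.

2006-09-23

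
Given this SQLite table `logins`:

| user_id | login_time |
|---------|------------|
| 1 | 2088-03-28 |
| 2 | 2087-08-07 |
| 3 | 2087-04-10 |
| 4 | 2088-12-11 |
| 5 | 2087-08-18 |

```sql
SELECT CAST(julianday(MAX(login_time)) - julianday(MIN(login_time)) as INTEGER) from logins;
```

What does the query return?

611

MIN = 2087-04-10, MAX = 2088-12-11.
20 days remain in April 2087 after the 10th (30 − 10).
Full months from May 2087 through November 2088 contribute their day counts.
Then 11 days into December 2088.
Total: 20 + 31 + 30 + 31 + 31 + 30 + 31 + 30 + 31 + 31 + 29 + 31 + 30 + 31 + 30 + 31 + 31 + 30 + 31 + 30 + 11 = 611.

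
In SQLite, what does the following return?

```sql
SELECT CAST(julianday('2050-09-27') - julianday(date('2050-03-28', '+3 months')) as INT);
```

Adding +3 months to 2050-03-28 gives 2050-06-28.
2 days remain in June 2050 after the 28th (30 − 28).
July 2050: 31 days.
August 2050: 31 days.
Then 27 days into September 2050.
Total: 2 + 31 + 31 + 27 = 91.

91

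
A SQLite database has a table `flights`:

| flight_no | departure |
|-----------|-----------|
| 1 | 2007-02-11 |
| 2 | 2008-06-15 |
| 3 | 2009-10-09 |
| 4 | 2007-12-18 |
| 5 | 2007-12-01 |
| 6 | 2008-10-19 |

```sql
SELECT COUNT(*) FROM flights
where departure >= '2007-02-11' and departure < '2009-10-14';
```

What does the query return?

6

Rows in [2007-02-11, 2009-10-14): 2007-02-11, 2008-06-15, 2009-10-09, 2007-12-18, 2007-12-01, 2008-10-19 → 6 rows.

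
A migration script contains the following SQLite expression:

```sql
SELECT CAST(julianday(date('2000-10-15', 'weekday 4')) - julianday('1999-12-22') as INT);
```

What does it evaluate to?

302

`weekday 4` advances to the next Thursday; 2000-10-15 is a Sunday, so it moves forward to 2000-10-19.
9 days remain in December 1999 after the 22nd (31 − 22).
Full months from January 2000 through September 2000 contribute their day counts.
Then 19 days into October 2000.
Total: 9 + 31 + 29 + 31 + 30 + 31 + 30 + 31 + 31 + 30 + 19 = 302.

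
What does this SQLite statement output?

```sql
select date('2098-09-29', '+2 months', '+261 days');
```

Adding +2 months to 2098-09-29 gives 2098-11-29.
Applying '+261 days' to 2098-11-29: counting 261 days forward gives 2099-08-17.

2099-08-17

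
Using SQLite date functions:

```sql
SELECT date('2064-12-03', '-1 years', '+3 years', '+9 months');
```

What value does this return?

2067-09-03

Adding -1 year to 2064-12-03 gives 2063-12-03.
Adding +3 years to 2063-12-03 gives 2066-12-03.
Adding +9 months to 2066-12-03 gives 2067-09-03.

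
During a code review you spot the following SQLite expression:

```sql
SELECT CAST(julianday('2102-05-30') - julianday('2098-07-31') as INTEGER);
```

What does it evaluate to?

0 days remain in July 2098 after the 31st (31 − 31).
Full months from August 2098 through April 2102 contribute their day counts.
Then 30 days into May 2102.
Total: 0 + 31 + 30 + 31 + 30 + 31 + 31 + 28 + 31 + 30 + 31 + 30 + 31 + 31 + 30 + 31 + 30 + 31 + 31 + 28 + 31 + 30 + 31 + 30 + 31 + 31 + 30 + 31 + 30 + 31 + 31 + 28 + 31 + 30 + 31 + 30 + 31 + 31 + 30 + 31 + 30 + 31 + 31 + 28 + 31 + 30 + 30 = 1398.

1398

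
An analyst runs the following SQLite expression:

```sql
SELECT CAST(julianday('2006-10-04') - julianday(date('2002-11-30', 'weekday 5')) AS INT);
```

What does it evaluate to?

`weekday 5` advances to the next Friday; 2002-11-30 is a Saturday, so it moves forward to 2002-12-06.
25 days remain in December 2002 after the 6th (31 − 6).
Full months from January 2003 through September 2006 contribute their day counts.
Then 4 days into October 2006.
Total: 25 + 31 + 28 + 31 + 30 + 31 + 30 + 31 + 31 + 30 + 31 + 30 + 31 + 31 + 29 + 31 + 30 + 31 + 30 + 31 + 31 + 30 + 31 + 30 + 31 + 31 + 28 + 31 + 30 + 31 + 30 + 31 + 31 + 30 + 31 + 30 + 31 + 31 + 28 + 31 + 30 + 31 + 30 + 31 + 31 + 30 + 4 = 1398.

1398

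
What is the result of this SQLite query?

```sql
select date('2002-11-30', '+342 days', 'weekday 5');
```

Applying '+342 days' to 2002-11-30: counting 342 days forward gives 2003-11-07.
`weekday 5` advances to the next Friday; 2003-11-07 is already a Friday, so it stays at 2003-11-07.

2003-11-07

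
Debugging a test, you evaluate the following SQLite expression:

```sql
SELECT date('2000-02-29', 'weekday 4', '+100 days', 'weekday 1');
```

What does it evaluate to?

2000-06-12

`weekday 4` advances to the next Thursday; 2000-02-29 is a Tuesday, so it moves forward to 2000-03-02.
Applying '+100 days' to 2000-03-02: counting 100 days forward gives 2000-06-10.
`weekday 1` advances to the next Monday; 2000-06-10 is a Saturday, so it moves forward to 2000-06-12.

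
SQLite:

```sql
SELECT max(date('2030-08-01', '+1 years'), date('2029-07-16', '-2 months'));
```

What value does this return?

date('2030-08-01', '+1 years') → 2031-08-01.
date('2029-07-16', '-2 months') → 2029-05-16.
Later of the two is 2031-08-01.

2031-08-01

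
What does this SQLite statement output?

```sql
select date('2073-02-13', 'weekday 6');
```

2073-02-18

`weekday 6` advances to the next Saturday; 2073-02-13 is a Monday, so it moves forward to 2073-02-18.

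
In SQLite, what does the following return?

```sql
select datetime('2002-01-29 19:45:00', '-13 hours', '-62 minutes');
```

-13 hours from 2002-01-29 19:45:00 is 2002-01-29 06:45:00.
62 minutes = 1h 2m; -62 minutes from 2002-01-29 06:45:00 is 2002-01-29 05:43:00.

2002-01-29 05:43:00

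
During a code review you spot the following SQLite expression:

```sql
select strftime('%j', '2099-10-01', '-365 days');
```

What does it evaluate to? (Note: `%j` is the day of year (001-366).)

274

First apply '-365 days': 2099-10-01 → 2098-10-01.
Day-of-year for 2098-10-01: days since 2098-01-01 inclusive = 274, zero-padded to 274.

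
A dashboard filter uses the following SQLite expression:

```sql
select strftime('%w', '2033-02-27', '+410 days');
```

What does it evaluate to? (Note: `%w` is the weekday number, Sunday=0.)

First apply '+410 days': 2033-02-27 → 2034-04-13.
2034-04-13 is a Thursday; with Sunday=0 that is 4.

4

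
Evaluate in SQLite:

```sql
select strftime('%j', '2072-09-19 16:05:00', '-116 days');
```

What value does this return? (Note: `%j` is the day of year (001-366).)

First apply '-116 days': 2072-09-19 16:05:00 → 2072-05-26 16:05:00.
Day-of-year for 2072-05-26: days since 2072-01-01 inclusive = 147, zero-padded to 147.

147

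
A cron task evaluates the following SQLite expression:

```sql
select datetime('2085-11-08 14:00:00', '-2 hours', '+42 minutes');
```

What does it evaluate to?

-2 hours from 2085-11-08 14:00:00 is 2085-11-08 12:00:00.
+42 minutes from 2085-11-08 12:00:00 is 2085-11-08 12:42:00.

2085-11-08 12:42:00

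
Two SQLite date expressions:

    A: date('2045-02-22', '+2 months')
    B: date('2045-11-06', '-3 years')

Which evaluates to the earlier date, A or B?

B

A = 2045-04-22.
B = 2042-11-06.
B is earlier.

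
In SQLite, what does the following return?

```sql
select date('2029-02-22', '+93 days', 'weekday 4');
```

2029-05-31

Applying '+93 days' to 2029-02-22: counting 93 days forward gives 2029-05-26.
`weekday 4` advances to the next Thursday; 2029-05-26 is a Saturday, so it moves forward to 2029-05-31.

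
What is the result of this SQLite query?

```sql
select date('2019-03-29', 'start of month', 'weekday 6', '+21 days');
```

`start of month` rewinds 2019-03-29 to 2019-03-01.
`weekday 6` advances to the next Saturday; 2019-03-01 is a Friday, so it moves forward to 2019-03-02.
Advancing 21 more days within March lands on 2019-03-23.

2019-03-23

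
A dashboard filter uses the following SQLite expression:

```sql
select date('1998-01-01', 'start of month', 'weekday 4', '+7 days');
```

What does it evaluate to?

1998-01-08

`start of month` rewinds 1998-01-01 to 1998-01-01.
`weekday 4` advances to the next Thursday; 1998-01-01 is already a Thursday, so it stays at 1998-01-01.
Advancing 7 more days within January lands on 1998-01-08.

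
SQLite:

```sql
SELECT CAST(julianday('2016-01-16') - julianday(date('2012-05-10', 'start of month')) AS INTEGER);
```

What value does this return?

1355

`start of month` rewinds 2012-05-10 to 2012-05-01.
30 days remain in May 2012 after the 1st (31 − 1).
Full months from June 2012 through December 2015 contribute their day counts.
Then 16 days into January 2016.
Total: 30 + 30 + 31 + 31 + 30 + 31 + 30 + 31 + 31 + 28 + 31 + 30 + 31 + 30 + 31 + 31 + 30 + 31 + 30 + 31 + 31 + 28 + 31 + 30 + 31 + 30 + 31 + 31 + 30 + 31 + 30 + 31 + 31 + 28 + 31 + 30 + 31 + 30 + 31 + 31 + 30 + 31 + 30 + 31 + 16 = 1355.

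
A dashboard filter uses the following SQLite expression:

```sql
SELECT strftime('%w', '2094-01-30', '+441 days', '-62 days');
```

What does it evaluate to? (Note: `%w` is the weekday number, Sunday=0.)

First apply '+441 days', '-62 days': 2094-01-30 → 2095-02-13.
2095-02-13 is a Sunday; with Sunday=0 that is 0.

0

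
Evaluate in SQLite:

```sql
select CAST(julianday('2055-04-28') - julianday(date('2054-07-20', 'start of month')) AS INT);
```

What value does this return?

301

`start of month` rewinds 2054-07-20 to 2054-07-01.
30 days remain in July 2054 after the 1st (31 − 1).
Full months from August 2054 through March 2055 contribute their day counts.
Then 28 days into April 2055.
Total: 30 + 31 + 30 + 31 + 30 + 31 + 31 + 28 + 31 + 28 = 301.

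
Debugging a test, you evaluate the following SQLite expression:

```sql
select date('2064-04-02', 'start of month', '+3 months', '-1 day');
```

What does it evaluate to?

`start of month` rewinds 2064-04-02 to 2064-04-01.
Adding +3 months to 2064-04-01 gives 2064-07-01.
Going back 1 day from 2064-07-01 reaches 2064-06-30 (last day of June, 30 days).

2064-06-30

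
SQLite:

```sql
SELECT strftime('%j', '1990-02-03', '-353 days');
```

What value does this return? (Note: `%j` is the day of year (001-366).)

046

First apply '-353 days': 1990-02-03 → 1989-02-15.
Day-of-year for 1989-02-15: days since 1989-01-01 inclusive = 46, zero-padded to 046.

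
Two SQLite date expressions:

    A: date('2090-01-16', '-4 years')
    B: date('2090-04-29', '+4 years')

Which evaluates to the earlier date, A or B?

A

A = 2086-01-16.
B = 2094-04-29.
A is earlier.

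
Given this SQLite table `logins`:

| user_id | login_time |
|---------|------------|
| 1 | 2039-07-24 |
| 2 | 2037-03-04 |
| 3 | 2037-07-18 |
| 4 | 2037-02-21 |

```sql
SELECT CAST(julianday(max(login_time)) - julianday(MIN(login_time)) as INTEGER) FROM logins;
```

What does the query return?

MIN = 2037-02-21, MAX = 2039-07-24.
7 days remain in February 2037 after the 21st (28 − 21).
Full months from March 2037 through June 2039 contribute their day counts.
Then 24 days into July 2039.
Total: 7 + 31 + 30 + 31 + 30 + 31 + 31 + 30 + 31 + 30 + 31 + 31 + 28 + 31 + 30 + 31 + 30 + 31 + 31 + 30 + 31 + 30 + 31 + 31 + 28 + 31 + 30 + 31 + 30 + 24 = 883.

883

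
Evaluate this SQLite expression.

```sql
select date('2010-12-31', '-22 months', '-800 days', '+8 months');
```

2007-08-24

Adding -22 months to 2010-12-31 targets 2009-02-31. February 2009 has only 28 days, so SQLite normalizes the 3-day overflow forward to 2009-03-03.
Applying '-800 days' to 2009-03-03: counting 800 days back gives 2006-12-24.
Adding +8 months to 2006-12-24 gives 2007-08-24.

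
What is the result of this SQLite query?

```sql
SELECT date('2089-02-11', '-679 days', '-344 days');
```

Applying '-679 days' to 2089-02-11: counting 679 days back gives 2087-04-04.
Applying '-344 days' to 2087-04-04: counting 344 days back gives 2086-04-25.

2086-04-25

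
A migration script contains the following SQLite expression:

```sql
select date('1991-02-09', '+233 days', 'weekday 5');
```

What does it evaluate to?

Applying '+233 days' to 1991-02-09: counting 233 days forward gives 1991-09-30.
`weekday 5` advances to the next Friday; 1991-09-30 is a Monday, so it moves forward to 1991-10-04.

1991-10-04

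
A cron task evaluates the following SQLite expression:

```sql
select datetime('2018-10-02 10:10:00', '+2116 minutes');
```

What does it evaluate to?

2018-10-03 21:26:00

2116 minutes = 35h 16m; +2116 minutes from 2018-10-02 10:10:00 is 2018-10-03 21:26:00 (crosses midnight).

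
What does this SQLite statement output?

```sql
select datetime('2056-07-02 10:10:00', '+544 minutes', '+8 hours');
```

544 minutes = 9h 4m; +544 minutes from 2056-07-02 10:10:00 is 2056-07-02 19:14:00.
+8 hours from 2056-07-02 19:14:00 is 2056-07-03 03:14:00 (crosses midnight).

2056-07-03 03:14:00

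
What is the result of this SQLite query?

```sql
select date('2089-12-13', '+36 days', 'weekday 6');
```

2090-01-21

December 2089 has 31 days; 18 remain after the 13th, so 19 days reach 2090-01-01.
Advancing 17 more days within January lands on 2090-01-18.
`weekday 6` advances to the next Saturday; 2090-01-18 is a Wednesday, so it moves forward to 2090-01-21.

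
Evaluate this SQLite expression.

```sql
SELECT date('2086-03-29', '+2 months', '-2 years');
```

Adding +2 months to 2086-03-29 gives 2086-05-29.
Adding -2 years to 2086-05-29 gives 2084-05-29.

2084-05-29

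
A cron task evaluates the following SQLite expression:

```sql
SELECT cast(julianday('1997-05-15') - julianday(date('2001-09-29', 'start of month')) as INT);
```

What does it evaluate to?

-1570

`start of month` rewinds 2001-09-29 to 2001-09-01.
16 days remain in May 1997 after the 15th (31 − 15).
Full months from June 1997 through August 2001 contribute their day counts.
Then 1 day into September 2001.
Total: 16 + 30 + 31 + 31 + 30 + 31 + 30 + 31 + 31 + 28 + 31 + 30 + 31 + 30 + 31 + 31 + 30 + 31 + 30 + 31 + 31 + 28 + 31 + 30 + 31 + 30 + 31 + 31 + 30 + 31 + 30 + 31 + 31 + 29 + 31 + 30 + 31 + 30 + 31 + 31 + 30 + 31 + 30 + 31 + 31 + 28 + 31 + 30 + 31 + 30 + 31 + 31 + 1 = 1570.
The subtraction is earlier − later, so the result is −1570 → -1570.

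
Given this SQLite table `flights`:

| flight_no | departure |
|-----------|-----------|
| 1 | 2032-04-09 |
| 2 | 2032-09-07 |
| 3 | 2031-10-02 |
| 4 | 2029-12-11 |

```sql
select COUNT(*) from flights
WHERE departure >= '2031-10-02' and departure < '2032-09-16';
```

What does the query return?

Rows in [2031-10-02, 2032-09-16): 2032-04-09, 2032-09-07, 2031-10-02 → 3 rows.

3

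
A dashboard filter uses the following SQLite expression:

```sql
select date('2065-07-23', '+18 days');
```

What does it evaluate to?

2065-08-10

July 2065 has 31 days; 8 remain after the 23rd, so 9 days reach 2065-08-01.
Advancing 9 more days within August lands on 2065-08-10.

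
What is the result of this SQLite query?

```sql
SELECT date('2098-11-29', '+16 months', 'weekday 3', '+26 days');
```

Adding +16 months to 2098-11-29 gives 2100-03-29.
`weekday 3` advances to the next Wednesday; 2100-03-29 is a Monday, so it moves forward to 2100-03-31.
March 2100 has 31 days; 0 remain after the 31st, so 1 days reach 2100-04-01.
Advancing 25 more days within April lands on 2100-04-26.

2100-04-26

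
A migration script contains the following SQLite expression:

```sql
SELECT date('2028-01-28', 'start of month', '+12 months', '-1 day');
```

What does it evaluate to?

`start of month` rewinds 2028-01-28 to 2028-01-01.
Adding +12 months to 2028-01-01 gives 2029-01-01.
Going back 1 day from 2029-01-01 reaches 2028-12-31 (last day of December, 31 days).

2028-12-31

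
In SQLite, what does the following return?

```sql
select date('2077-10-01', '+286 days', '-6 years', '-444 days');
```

Applying '+286 days' to 2077-10-01: counting 286 days forward gives 2078-07-14.
Adding -6 years to 2078-07-14 gives 2072-07-14.
Applying '-444 days' to 2072-07-14: counting 444 days back gives 2071-04-27.

2071-04-27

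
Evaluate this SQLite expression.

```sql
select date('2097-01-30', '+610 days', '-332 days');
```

2097-11-04

Applying '+610 days' to 2097-01-30: counting 610 days forward gives 2098-10-02.
Applying '-332 days' to 2098-10-02: counting 332 days back gives 2097-11-04.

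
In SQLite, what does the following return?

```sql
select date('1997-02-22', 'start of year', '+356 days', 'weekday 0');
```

1997-12-28

`start of year` rewinds 1997-02-22 to 1997-01-01.
Applying '+356 days' to 1997-01-01: counting 356 days forward gives 1997-12-23.
`weekday 0` advances to the next Sunday; 1997-12-23 is a Tuesday, so it moves forward to 1997-12-28.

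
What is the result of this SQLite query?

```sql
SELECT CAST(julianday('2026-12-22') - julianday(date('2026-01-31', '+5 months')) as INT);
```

Adding +5 months to 2026-01-31 targets 2026-06-31. June 2026 has only 30 days, so SQLite normalizes the 1-day overflow forward to 2026-07-01.
30 days remain in July 2026 after the 1st (31 − 1).
August 2026: 31 days.
September 2026: 30 days.
October 2026: 31 days.
November 2026: 30 days.
Then 22 days into December 2026.
Total: 30 + 31 + 30 + 31 + 30 + 22 = 174.

174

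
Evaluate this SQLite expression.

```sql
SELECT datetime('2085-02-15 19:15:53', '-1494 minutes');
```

1494 minutes = 24h 54m; -1494 minutes from 2085-02-15 19:15:53 is 2085-02-14 18:21:53 (crosses midnight).

2085-02-14 18:21:53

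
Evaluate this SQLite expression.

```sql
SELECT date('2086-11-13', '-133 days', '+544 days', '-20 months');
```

2086-04-29

Applying '-133 days' to 2086-11-13: counting 133 days back gives 2086-07-03.
Applying '+544 days' to 2086-07-03: counting 544 days forward gives 2087-12-29.
Adding -20 months to 2087-12-29 gives 2086-04-29.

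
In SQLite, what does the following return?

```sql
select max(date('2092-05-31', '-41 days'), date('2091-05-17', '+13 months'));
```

date('2092-05-31', '-41 days') → 2092-04-20.
date('2091-05-17', '+13 months') → 2092-06-17.
Later of the two is 2092-06-17.

2092-06-17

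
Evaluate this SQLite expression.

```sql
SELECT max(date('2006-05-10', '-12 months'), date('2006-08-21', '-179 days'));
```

2006-02-23

date('2006-05-10', '-12 months') → 2005-05-10.
date('2006-08-21', '-179 days') → 2006-02-23.
Later of the two is 2006-02-23.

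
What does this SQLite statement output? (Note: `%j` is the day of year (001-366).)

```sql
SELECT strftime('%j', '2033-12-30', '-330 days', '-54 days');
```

346

First apply '-330 days', '-54 days': 2033-12-30 → 2032-12-11.
Day-of-year for 2032-12-11: days since 2032-01-01 inclusive = 346, zero-padded to 346.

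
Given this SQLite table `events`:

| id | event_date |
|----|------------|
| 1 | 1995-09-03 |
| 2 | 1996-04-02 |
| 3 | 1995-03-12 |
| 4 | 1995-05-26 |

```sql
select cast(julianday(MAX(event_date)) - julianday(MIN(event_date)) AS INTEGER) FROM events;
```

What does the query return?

MIN = 1995-03-12, MAX = 1996-04-02.
19 days remain in March 1995 after the 12th (31 − 12).
Full months from April 1995 through March 1996 contribute their day counts.
Then 2 days into April 1996.
Total: 19 + 30 + 31 + 30 + 31 + 31 + 30 + 31 + 30 + 31 + 31 + 29 + 31 + 2 = 387.

387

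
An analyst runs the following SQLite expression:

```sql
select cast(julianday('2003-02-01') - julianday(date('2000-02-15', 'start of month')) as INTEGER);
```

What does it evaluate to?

1096

`start of month` rewinds 2000-02-15 to 2000-02-01.
28 days remain in February 2000 after the 1st (29 − 1).
Full months from March 2000 through January 2003 contribute their day counts.
Then 1 day into February 2003.
Total: 28 + 31 + 30 + 31 + 30 + 31 + 31 + 30 + 31 + 30 + 31 + 31 + 28 + 31 + 30 + 31 + 30 + 31 + 31 + 30 + 31 + 30 + 31 + 31 + 28 + 31 + 30 + 31 + 30 + 31 + 31 + 30 + 31 + 30 + 31 + 31 + 1 = 1096.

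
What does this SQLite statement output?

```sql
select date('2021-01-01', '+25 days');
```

Advancing 25 more days within January lands on 2021-01-26.

2021-01-26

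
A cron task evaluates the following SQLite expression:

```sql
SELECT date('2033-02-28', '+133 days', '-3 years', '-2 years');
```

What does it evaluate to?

Applying '+133 days' to 2033-02-28: counting 133 days forward gives 2033-07-11.
Adding -3 years to 2033-07-11 gives 2030-07-11.
Adding -2 years to 2030-07-11 gives 2028-07-11.

2028-07-11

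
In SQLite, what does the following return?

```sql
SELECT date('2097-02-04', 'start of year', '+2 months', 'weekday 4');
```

`start of year` rewinds 2097-02-04 to 2097-01-01.
Adding +2 months to 2097-01-01 gives 2097-03-01.
`weekday 4` advances to the next Thursday; 2097-03-01 is a Friday, so it moves forward to 2097-03-07.

2097-03-07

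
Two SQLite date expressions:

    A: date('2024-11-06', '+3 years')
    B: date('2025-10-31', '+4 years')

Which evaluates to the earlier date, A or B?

A

A = 2027-11-06.
B = 2029-10-31.
A is earlier.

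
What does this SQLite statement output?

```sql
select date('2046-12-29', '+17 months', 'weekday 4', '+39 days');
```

2048-07-13

Adding +17 months to 2046-12-29 gives 2048-05-29.
`weekday 4` advances to the next Thursday; 2048-05-29 is a Friday, so it moves forward to 2048-06-04.
June 2048 has 30 days; 26 remain after the 4th, so 27 days reach 2048-07-01.
Advancing 12 more days within July lands on 2048-07-13.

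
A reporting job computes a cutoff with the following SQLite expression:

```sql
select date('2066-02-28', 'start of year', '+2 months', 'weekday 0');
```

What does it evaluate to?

2066-03-07

`start of year` rewinds 2066-02-28 to 2066-01-01.
Adding +2 months to 2066-01-01 gives 2066-03-01.
`weekday 0` advances to the next Sunday; 2066-03-01 is a Monday, so it moves forward to 2066-03-07.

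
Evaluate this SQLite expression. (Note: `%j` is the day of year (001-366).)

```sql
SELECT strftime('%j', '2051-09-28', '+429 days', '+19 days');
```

354

First apply '+429 days', '+19 days': 2051-09-28 → 2052-12-19.
Day-of-year for 2052-12-19: days since 2052-01-01 inclusive = 354, zero-padded to 354.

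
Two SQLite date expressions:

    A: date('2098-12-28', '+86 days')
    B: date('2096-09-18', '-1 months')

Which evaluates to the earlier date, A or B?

B

A = 2099-03-24.
B = 2096-08-18.
B is earlier.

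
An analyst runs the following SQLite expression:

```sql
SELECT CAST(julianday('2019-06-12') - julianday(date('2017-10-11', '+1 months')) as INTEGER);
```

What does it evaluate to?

578

Adding +1 month to 2017-10-11 gives 2017-11-11.
19 days remain in November 2017 after the 11th (30 − 11).
Full months from December 2017 through May 2019 contribute their day counts.
Then 12 days into June 2019.
Total: 19 + 31 + 31 + 28 + 31 + 30 + 31 + 30 + 31 + 31 + 30 + 31 + 30 + 31 + 31 + 28 + 31 + 30 + 31 + 12 = 578.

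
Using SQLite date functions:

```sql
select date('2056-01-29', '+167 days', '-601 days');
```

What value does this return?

Applying '+167 days' to 2056-01-29: counting 167 days forward gives 2056-07-14.
Applying '-601 days' to 2056-07-14: counting 601 days back gives 2054-11-21.

2054-11-21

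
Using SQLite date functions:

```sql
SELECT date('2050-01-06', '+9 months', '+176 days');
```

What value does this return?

2051-03-31

Adding +9 months to 2050-01-06 gives 2050-10-06.
Applying '+176 days' to 2050-10-06: counting 176 days forward gives 2051-03-31.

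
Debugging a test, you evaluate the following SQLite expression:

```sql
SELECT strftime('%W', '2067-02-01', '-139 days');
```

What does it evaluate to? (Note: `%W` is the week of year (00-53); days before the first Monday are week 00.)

37

First apply '-139 days': 2067-02-01 → 2066-09-15.
2066-09-15 is a Wednesday. SQLite's %W counts Mondays since the year started; the result is 37.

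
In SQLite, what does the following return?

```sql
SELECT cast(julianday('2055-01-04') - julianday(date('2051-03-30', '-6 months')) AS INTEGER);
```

Adding -6 months to 2051-03-30 gives 2050-09-30.
0 days remain in September 2050 after the 30th (30 − 30).
Full months from October 2050 through December 2054 contribute their day counts.
Then 4 days into January 2055.
Total: 0 + 31 + 30 + 31 + 31 + 28 + 31 + 30 + 31 + 30 + 31 + 31 + 30 + 31 + 30 + 31 + 31 + 29 + 31 + 30 + 31 + 30 + 31 + 31 + 30 + 31 + 30 + 31 + 31 + 28 + 31 + 30 + 31 + 30 + 31 + 31 + 30 + 31 + 30 + 31 + 31 + 28 + 31 + 30 + 31 + 30 + 31 + 31 + 30 + 31 + 30 + 31 + 4 = 1557.

1557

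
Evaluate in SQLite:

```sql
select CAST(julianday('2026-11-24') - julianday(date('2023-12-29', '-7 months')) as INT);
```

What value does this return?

1275

Adding -7 months to 2023-12-29 gives 2023-05-29.
2 days remain in May 2023 after the 29th (31 − 29).
Full months from June 2023 through October 2026 contribute their day counts.
Then 24 days into November 2026.
Total: 2 + 30 + 31 + 31 + 30 + 31 + 30 + 31 + 31 + 29 + 31 + 30 + 31 + 30 + 31 + 31 + 30 + 31 + 30 + 31 + 31 + 28 + 31 + 30 + 31 + 30 + 31 + 31 + 30 + 31 + 30 + 31 + 31 + 28 + 31 + 30 + 31 + 30 + 31 + 31 + 30 + 31 + 24 = 1275.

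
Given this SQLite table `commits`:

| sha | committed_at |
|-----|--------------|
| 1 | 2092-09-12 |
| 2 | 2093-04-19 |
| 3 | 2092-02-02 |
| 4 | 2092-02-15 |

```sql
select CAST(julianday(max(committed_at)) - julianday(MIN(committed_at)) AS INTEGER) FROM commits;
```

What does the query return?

442

MIN = 2092-02-02, MAX = 2093-04-19.
27 days remain in February 2092 after the 2nd (29 − 2).
Full months from March 2092 through March 2093 contribute their day counts.
Then 19 days into April 2093.
Total: 27 + 31 + 30 + 31 + 30 + 31 + 31 + 30 + 31 + 30 + 31 + 31 + 28 + 31 + 19 = 442.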